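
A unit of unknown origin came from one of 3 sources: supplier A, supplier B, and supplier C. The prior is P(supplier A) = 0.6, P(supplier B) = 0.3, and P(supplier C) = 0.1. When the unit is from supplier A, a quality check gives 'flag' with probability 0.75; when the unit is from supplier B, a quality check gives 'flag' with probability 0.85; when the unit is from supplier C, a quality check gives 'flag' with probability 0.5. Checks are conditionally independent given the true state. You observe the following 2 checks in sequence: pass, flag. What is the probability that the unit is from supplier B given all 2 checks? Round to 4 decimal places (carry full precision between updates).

0.2176

After 'pass': normaliser = 0.25·0.6000 + 0.15·0.3000 + 0.5·0.1000; P(supplier A) ≈ 0.6122, P(supplier B) ≈ 0.1837, P(supplier C) ≈ 0.2041
After 'flag': normaliser = 0.75·0.6122 + 0.85·0.1837 + 0.5·0.2041; P(supplier A) ≈ 0.6401, P(supplier B) ≈ 0.2176, P(supplier C) ≈ 0.1422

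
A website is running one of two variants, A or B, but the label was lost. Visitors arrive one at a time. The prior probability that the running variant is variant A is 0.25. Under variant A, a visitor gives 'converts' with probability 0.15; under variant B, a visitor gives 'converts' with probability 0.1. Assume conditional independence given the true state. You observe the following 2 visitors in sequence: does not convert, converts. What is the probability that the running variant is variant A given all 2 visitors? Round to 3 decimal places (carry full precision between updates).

0.321

After 'does not convert': P(A) = 0.85·0.2500 / (0.85·0.2500 + 0.9·0.7500) ≈ 0.2394
After 'converts': P(A) = 0.15·0.2394 / (0.15·0.2394 + 0.1·0.7606) ≈ 0.3208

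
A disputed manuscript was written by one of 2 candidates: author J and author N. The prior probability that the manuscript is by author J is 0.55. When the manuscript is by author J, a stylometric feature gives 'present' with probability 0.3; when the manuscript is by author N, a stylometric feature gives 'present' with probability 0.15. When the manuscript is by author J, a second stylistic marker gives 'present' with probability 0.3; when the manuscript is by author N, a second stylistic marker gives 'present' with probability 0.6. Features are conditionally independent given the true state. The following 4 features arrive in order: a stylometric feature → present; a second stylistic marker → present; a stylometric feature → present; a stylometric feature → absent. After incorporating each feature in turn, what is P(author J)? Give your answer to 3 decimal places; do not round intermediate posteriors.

0.668

After a stylometric feature='present': P(author J) = 0.3·0.5500 / (0.3·0.5500 + 0.15·0.4500) ≈ 0.7097
After a second stylistic marker='present': P(author J) = 0.3·0.7097 / (0.3·0.7097 + 0.6·0.2903) ≈ 0.5500
After a stylometric feature='present': P(author J) = 0.3·0.5500 / (0.3·0.5500 + 0.15·0.4500) ≈ 0.7097
After a stylometric feature='absent': P(author J) = 0.7·0.7097 / (0.7·0.7097 + 0.85·0.2903) ≈ 0.6681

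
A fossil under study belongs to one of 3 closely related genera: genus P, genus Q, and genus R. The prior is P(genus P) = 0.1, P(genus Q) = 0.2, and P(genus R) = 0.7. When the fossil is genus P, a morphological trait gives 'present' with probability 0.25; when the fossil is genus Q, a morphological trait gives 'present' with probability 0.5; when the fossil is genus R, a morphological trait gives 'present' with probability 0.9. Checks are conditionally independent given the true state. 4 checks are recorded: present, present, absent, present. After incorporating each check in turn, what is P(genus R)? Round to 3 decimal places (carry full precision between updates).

After 'present': normaliser = 0.25·0.1000 + 0.5·0.2000 + 0.9·0.7000; P(genus P) ≈ 0.0331, P(genus Q) ≈ 0.1325, P(genus R) ≈ 0.8344
After 'present': normaliser = 0.25·0.0331 + 0.5·0.1325 + 0.9·0.8344; P(genus P) ≈ 0.0100, P(genus Q) ≈ 0.0802, P(genus R) ≈ 0.9097
After 'absent': normaliser = 0.75·0.0100 + 0.5·0.0802 + 0.1·0.9097; P(genus P) ≈ 0.0543, P(genus Q) ≈ 0.2894, P(genus R) ≈ 0.6563
After 'present': normaliser = 0.25·0.0543 + 0.5·0.2894 + 0.9·0.6563; P(genus P) ≈ 0.0181, P(genus Q) ≈ 0.1932, P(genus R) ≈ 0.7887

0.789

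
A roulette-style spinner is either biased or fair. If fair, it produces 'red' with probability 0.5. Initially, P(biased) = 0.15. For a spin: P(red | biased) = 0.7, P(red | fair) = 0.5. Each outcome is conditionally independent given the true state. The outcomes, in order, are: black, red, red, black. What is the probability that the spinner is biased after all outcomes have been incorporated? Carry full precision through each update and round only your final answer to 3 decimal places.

Each posterior becomes the prior for the next update.
After 'black': P(biased) = 0.3·0.1500 / (0.3·0.1500 + 0.5·0.8500) ≈ 0.0957
After 'red': P(biased) = 0.7·0.0957 / (0.7·0.0957 + 0.5·0.9043) ≈ 0.1291
After 'red': P(biased) = 0.7·0.1291 / (0.7·0.1291 + 0.5·0.8709) ≈ 0.1719
After 'black': P(biased) = 0.3·0.1719 / (0.3·0.1719 + 0.5·0.8281) ≈ 0.1107

0.111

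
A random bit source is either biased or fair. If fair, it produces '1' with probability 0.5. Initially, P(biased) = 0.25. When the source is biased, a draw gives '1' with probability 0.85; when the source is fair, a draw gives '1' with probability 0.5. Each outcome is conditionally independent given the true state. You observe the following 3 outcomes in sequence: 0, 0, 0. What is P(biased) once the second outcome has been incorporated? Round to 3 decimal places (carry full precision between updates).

0.029

Apply Bayes' rule sequentially, carrying P(biased) forward.
After '0': P(biased) = 0.15·0.2500 / (0.15·0.2500 + 0.5·0.7500) ≈ 0.0909
After '0': P(biased) = 0.15·0.0909 / (0.15·0.0909 + 0.5·0.9091) ≈ 0.0291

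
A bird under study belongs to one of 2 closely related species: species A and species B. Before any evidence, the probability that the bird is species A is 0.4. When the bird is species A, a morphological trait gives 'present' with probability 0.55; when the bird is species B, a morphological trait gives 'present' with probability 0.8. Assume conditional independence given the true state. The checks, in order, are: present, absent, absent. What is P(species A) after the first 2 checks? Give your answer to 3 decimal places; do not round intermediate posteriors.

After 'present': P(species A) = 0.55·0.4000 / (0.55·0.4000 + 0.8·0.6000) ≈ 0.3143
After 'absent': P(species A) = 0.45·0.3143 / (0.45·0.3143 + 0.2·0.6857) ≈ 0.5077

0.508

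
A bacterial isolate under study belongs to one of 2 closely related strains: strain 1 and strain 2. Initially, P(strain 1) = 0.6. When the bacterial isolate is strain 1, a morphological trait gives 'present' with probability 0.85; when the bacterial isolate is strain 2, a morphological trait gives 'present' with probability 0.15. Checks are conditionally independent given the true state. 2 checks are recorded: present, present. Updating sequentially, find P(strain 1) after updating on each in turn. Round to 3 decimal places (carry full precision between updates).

0.980

After 'present': P(strain 1) = 0.85·0.6000 / (0.85·0.6000 + 0.15·0.4000) ≈ 0.8947
After 'present': P(strain 1) = 0.85·0.8947 / (0.85·0.8947 + 0.15·0.1053) ≈ 0.9797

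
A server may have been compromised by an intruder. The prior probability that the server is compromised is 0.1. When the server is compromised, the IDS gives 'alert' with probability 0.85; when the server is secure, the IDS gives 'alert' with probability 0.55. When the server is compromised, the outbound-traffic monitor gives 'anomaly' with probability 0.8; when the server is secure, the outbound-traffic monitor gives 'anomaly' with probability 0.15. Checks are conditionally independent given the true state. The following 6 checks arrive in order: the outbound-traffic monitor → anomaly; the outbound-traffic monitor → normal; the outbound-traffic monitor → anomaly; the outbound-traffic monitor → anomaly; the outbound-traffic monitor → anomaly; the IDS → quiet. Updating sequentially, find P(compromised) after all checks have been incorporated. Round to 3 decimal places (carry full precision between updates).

After the outbound-traffic monitor='anomaly': P(compromised) = 0.8·0.1000 / (0.8·0.1000 + 0.15·0.9000) ≈ 0.3721
After the outbound-traffic monitor='normal': P(compromised) = 0.2·0.3721 / (0.2·0.3721 + 0.85·0.6279) ≈ 0.1224
After the outbound-traffic monitor='anomaly': P(compromised) = 0.8·0.1224 / (0.8·0.1224 + 0.15·0.8776) ≈ 0.4265
After the outbound-traffic monitor='anomaly': P(compromised) = 0.8·0.4265 / (0.8·0.4265 + 0.15·0.5735) ≈ 0.7986
After the outbound-traffic monitor='anomaly': P(compromised) = 0.8·0.7986 / (0.8·0.7986 + 0.15·0.2014) ≈ 0.9549
After the IDS='quiet': P(compromised) = 0.15·0.9549 / (0.15·0.9549 + 0.45·0.0451) ≈ 0.8758

0.876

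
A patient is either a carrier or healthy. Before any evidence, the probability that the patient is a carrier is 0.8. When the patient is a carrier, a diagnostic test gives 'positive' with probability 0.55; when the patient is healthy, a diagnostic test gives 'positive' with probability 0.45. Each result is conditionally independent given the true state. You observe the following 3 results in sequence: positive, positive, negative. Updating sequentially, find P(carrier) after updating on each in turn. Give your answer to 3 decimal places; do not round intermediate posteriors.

After 'positive': P(carrier) = 0.55·0.8000 / (0.55·0.8000 + 0.45·0.2000) ≈ 0.8302
After 'positive': P(carrier) = 0.55·0.8302 / (0.55·0.8302 + 0.45·0.1698) ≈ 0.8566
After 'negative': P(carrier) = 0.45·0.8566 / (0.45·0.8566 + 0.55·0.1434) ≈ 0.8302

0.830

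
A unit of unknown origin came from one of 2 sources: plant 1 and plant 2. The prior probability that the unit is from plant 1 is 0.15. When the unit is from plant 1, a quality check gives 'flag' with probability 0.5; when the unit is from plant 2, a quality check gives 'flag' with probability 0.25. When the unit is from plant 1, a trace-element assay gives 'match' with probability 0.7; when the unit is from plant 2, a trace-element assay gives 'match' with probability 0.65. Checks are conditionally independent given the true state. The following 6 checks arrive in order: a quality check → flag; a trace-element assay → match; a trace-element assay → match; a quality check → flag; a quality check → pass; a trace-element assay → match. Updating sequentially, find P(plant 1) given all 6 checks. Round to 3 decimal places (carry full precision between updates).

After a quality check='flag': P(plant 1) = 0.5·0.1500 / (0.5·0.1500 + 0.25·0.8500) ≈ 0.2609
After a trace-element assay='match': P(plant 1) = 0.7·0.2609 / (0.7·0.2609 + 0.65·0.7391) ≈ 0.2754
After a trace-element assay='match': P(plant 1) = 0.7·0.2754 / (0.7·0.2754 + 0.65·0.7246) ≈ 0.2904
After a quality check='flag': P(plant 1) = 0.5·0.2904 / (0.5·0.2904 + 0.25·0.7096) ≈ 0.4501
After a quality check='pass': P(plant 1) = 0.5·0.4501 / (0.5·0.4501 + 0.75·0.5499) ≈ 0.3531
After a trace-element assay='match': P(plant 1) = 0.7·0.3531 / (0.7·0.3531 + 0.65·0.6469) ≈ 0.3702

0.370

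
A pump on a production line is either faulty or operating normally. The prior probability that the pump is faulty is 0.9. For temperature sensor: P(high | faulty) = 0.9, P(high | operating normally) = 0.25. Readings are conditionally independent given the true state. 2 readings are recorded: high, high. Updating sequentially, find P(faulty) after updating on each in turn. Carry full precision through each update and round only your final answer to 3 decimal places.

After 'high': P(faulty) = 0.9·0.9000 / (0.9·0.9000 + 0.25·0.1000) ≈ 0.9701
After 'high': P(faulty) = 0.9·0.9701 / (0.9·0.9701 + 0.25·0.0299) ≈ 0.9915

0.991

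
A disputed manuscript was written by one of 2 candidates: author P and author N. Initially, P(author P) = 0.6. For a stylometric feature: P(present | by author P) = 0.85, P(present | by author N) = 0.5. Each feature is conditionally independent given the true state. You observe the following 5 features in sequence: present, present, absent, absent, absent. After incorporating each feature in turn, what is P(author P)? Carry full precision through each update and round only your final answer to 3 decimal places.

0.105

Each posterior becomes the prior for the next update.
After 'present': P(author P) = 0.85·0.6000 / (0.85·0.6000 + 0.5·0.4000) ≈ 0.7183
After 'present': P(author P) = 0.85·0.7183 / (0.85·0.7183 + 0.5·0.2817) ≈ 0.8126
After 'absent': P(author P) = 0.15·0.8126 / (0.15·0.8126 + 0.5·0.1874) ≈ 0.5653
After 'absent': P(author P) = 0.15·0.5653 / (0.15·0.5653 + 0.5·0.4347) ≈ 0.2807
After 'absent': P(author P) = 0.15·0.2807 / (0.15·0.2807 + 0.5·0.7193) ≈ 0.1048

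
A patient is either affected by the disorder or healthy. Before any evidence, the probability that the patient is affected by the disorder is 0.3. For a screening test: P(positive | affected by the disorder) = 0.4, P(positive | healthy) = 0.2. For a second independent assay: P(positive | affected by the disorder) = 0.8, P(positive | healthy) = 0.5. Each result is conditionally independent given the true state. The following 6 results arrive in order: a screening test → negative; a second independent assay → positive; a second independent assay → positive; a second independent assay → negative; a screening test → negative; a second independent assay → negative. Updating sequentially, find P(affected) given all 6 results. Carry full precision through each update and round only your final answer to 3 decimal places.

0.090

After a screening test='negative': P(affected) = 0.6·0.3000 / (0.6·0.3000 + 0.8·0.7000) ≈ 0.2432
After a second independent assay='positive': P(affected) = 0.8·0.2432 / (0.8·0.2432 + 0.5·0.7568) ≈ 0.3396
After a second independent assay='positive': P(affected) = 0.8·0.3396 / (0.8·0.3396 + 0.5·0.6604) ≈ 0.4514
After a second independent assay='negative': P(affected) = 0.2·0.4514 / (0.2·0.4514 + 0.5·0.5486) ≈ 0.2476
After a screening test='negative': P(affected) = 0.6·0.2476 / (0.6·0.2476 + 0.8·0.7524) ≈ 0.1980
After a second independent assay='negative': P(affected) = 0.2·0.1980 / (0.2·0.1980 + 0.5·0.8020) ≈ 0.0899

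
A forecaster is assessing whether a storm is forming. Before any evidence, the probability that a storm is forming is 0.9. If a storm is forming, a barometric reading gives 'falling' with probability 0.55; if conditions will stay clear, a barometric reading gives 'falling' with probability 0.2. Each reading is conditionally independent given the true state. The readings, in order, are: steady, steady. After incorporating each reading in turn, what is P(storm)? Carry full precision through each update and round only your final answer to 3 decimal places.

0.740

After 'steady': P(storm) = 0.45·0.9000 / (0.45·0.9000 + 0.8·0.1000) ≈ 0.8351
After 'steady': P(storm) = 0.45·0.8351 / (0.45·0.8351 + 0.8·0.1649) ≈ 0.7401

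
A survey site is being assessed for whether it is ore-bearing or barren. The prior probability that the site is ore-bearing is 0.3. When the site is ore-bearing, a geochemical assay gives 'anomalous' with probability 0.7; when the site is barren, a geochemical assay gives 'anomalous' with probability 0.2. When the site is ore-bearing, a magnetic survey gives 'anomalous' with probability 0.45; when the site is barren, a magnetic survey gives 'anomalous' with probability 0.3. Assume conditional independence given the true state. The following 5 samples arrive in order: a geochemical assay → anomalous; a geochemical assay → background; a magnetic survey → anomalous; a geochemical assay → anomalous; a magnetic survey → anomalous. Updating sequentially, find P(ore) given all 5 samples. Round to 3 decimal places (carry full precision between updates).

0.816

After a geochemical assay='anomalous': P(ore) = 0.7·0.3000 / (0.7·0.3000 + 0.2·0.7000) ≈ 0.6000
After a geochemical assay='background': P(ore) = 0.3·0.6000 / (0.3·0.6000 + 0.8·0.4000) ≈ 0.3600
After a magnetic survey='anomalous': P(ore) = 0.45·0.3600 / (0.45·0.3600 + 0.3·0.6400) ≈ 0.4576
After a geochemical assay='anomalous': P(ore) = 0.7·0.4576 / (0.7·0.4576 + 0.2·0.5424) ≈ 0.7470
After a magnetic survey='anomalous': P(ore) = 0.45·0.7470 / (0.45·0.7470 + 0.3·0.2530) ≈ 0.8158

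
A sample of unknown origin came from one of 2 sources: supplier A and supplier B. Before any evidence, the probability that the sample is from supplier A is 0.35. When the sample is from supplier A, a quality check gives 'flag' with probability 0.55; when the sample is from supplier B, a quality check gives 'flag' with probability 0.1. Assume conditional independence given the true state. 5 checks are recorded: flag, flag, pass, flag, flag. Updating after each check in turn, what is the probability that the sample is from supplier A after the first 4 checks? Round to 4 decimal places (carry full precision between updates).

After 'flag': P(supplier A) = 0.55·0.3500 / (0.55·0.3500 + 0.1·0.6500) ≈ 0.7476
After 'flag': P(supplier A) = 0.55·0.7476 / (0.55·0.7476 + 0.1·0.2524) ≈ 0.9422
After 'pass': P(supplier A) = 0.45·0.9422 / (0.45·0.9422 + 0.9·0.0578) ≈ 0.8906
After 'flag': P(supplier A) = 0.55·0.8906 / (0.55·0.8906 + 0.1·0.1094) ≈ 0.9782

0.9782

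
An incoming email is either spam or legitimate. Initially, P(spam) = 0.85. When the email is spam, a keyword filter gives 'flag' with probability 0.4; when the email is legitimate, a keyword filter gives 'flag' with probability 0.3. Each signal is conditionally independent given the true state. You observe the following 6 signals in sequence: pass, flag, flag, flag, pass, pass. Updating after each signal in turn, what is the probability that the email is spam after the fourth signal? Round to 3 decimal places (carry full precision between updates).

0.920

After 'pass': P(spam) = 0.6·0.8500 / (0.6·0.8500 + 0.7·0.1500) ≈ 0.8293
After 'flag': P(spam) = 0.4·0.8293 / (0.4·0.8293 + 0.3·0.1707) ≈ 0.8662
After 'flag': P(spam) = 0.4·0.8662 / (0.4·0.8662 + 0.3·0.1338) ≈ 0.8962
After 'flag': P(spam) = 0.4·0.8962 / (0.4·0.8962 + 0.3·0.1038) ≈ 0.9201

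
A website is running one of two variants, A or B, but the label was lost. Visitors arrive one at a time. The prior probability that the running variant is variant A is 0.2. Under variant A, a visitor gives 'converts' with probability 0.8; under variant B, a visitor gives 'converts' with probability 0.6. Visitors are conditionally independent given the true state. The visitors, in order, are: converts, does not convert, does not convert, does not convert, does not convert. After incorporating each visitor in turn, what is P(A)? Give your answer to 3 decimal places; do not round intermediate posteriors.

0.020

After 'converts': P(A) = 0.8·0.2000 / (0.8·0.2000 + 0.6·0.8000) ≈ 0.2500
After 'does not convert': P(A) = 0.2·0.2500 / (0.2·0.2500 + 0.4·0.7500) ≈ 0.1429
After 'does not convert': P(A) = 0.2·0.1429 / (0.2·0.1429 + 0.4·0.8571) ≈ 0.0769
After 'does not convert': P(A) = 0.2·0.0769 / (0.2·0.0769 + 0.4·0.9231) ≈ 0.0400
After 'does not convert': P(A) = 0.2·0.0400 / (0.2·0.0400 + 0.4·0.9600) ≈ 0.0204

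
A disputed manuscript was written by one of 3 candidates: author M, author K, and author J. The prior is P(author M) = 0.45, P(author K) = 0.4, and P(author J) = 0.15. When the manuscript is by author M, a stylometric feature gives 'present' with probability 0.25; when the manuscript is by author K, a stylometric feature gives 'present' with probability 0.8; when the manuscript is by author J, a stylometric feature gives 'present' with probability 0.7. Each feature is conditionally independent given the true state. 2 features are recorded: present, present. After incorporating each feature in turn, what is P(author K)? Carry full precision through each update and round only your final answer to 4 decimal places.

0.7158

After 'present': normaliser = 0.25·0.4500 + 0.8·0.4000 + 0.7·0.1500; P(author M) ≈ 0.2093, P(author K) ≈ 0.5953, P(author J) ≈ 0.1953
After 'present': normaliser = 0.25·0.2093 + 0.8·0.5953 + 0.7·0.1953; P(author M) ≈ 0.0786, P(author K) ≈ 0.7158, P(author J) ≈ 0.2055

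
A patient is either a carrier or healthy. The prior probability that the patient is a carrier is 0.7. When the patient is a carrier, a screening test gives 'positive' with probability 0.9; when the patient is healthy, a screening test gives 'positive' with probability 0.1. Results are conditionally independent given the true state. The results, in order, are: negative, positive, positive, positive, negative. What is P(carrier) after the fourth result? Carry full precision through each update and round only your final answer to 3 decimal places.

After 'negative': P(carrier) = 0.1·0.7000 / (0.1·0.7000 + 0.9·0.3000) ≈ 0.2059
After 'positive': P(carrier) = 0.9·0.2059 / (0.9·0.2059 + 0.1·0.7941) ≈ 0.7000
After 'positive': P(carrier) = 0.9·0.7000 / (0.9·0.7000 + 0.1·0.3000) ≈ 0.9545
After 'positive': P(carrier) = 0.9·0.9545 / (0.9·0.9545 + 0.1·0.0455) ≈ 0.9947

0.995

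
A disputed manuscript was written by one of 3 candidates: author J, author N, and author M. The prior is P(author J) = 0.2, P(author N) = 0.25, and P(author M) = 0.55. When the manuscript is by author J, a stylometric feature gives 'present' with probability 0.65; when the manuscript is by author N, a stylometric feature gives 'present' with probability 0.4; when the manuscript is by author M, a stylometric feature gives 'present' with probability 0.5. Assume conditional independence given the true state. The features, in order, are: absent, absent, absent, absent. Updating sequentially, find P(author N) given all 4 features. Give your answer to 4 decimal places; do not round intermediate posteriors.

0.4643

After 'absent': normaliser = 0.35·0.2000 + 0.6·0.2500 + 0.5·0.5500; P(author J) ≈ 0.1414, P(author N) ≈ 0.3030, P(author M) ≈ 0.5556
After 'absent': normaliser = 0.35·0.1414 + 0.6·0.3030 + 0.5·0.5556; P(author J) ≈ 0.0972, P(author N) ≈ 0.3571, P(author M) ≈ 0.5456
After 'absent': normaliser = 0.35·0.0972 + 0.6·0.3571 + 0.5·0.5456; P(author J) ≈ 0.0653, P(author N) ≈ 0.4112, P(author M) ≈ 0.5235
After 'absent': normaliser = 0.35·0.0653 + 0.6·0.4112 + 0.5·0.5235; P(author J) ≈ 0.0430, P(author N) ≈ 0.4643, P(author M) ≈ 0.4926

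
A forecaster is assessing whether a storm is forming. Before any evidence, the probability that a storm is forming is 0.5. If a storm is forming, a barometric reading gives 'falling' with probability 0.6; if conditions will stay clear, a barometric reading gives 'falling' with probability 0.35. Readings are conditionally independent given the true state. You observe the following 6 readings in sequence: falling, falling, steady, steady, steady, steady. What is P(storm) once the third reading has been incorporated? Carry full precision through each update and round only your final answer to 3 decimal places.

0.644

After 'falling': P(storm) = 0.6·0.5000 / (0.6·0.5000 + 0.35·0.5000) ≈ 0.6316
After 'falling': P(storm) = 0.6·0.6316 / (0.6·0.6316 + 0.35·0.3684) ≈ 0.7461
After 'steady': P(storm) = 0.4·0.7461 / (0.4·0.7461 + 0.65·0.2539) ≈ 0.6439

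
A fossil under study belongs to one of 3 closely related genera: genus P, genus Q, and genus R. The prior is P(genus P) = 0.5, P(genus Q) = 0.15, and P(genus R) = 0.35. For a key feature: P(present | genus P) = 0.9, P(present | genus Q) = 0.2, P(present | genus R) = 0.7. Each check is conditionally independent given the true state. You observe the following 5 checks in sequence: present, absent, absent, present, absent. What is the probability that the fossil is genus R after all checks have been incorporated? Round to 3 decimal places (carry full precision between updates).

After 'present': normaliser = 0.9·0.5000 + 0.2·0.1500 + 0.7·0.3500; P(genus P) ≈ 0.6207, P(genus Q) ≈ 0.0414, P(genus R) ≈ 0.3379
After 'absent': normaliser = 0.1·0.6207 + 0.8·0.0414 + 0.3·0.3379; P(genus P) ≈ 0.3158, P(genus Q) ≈ 0.1684, P(genus R) ≈ 0.5158
After 'absent': normaliser = 0.1·0.3158 + 0.8·0.1684 + 0.3·0.5158; P(genus P) ≈ 0.0984, P(genus Q) ≈ 0.4197, P(genus R) ≈ 0.4820
After 'present': normaliser = 0.9·0.0984 + 0.2·0.4197 + 0.7·0.4820; P(genus P) ≈ 0.1736, P(genus Q) ≈ 0.1646, P(genus R) ≈ 0.6617
After 'absent': normaliser = 0.1·0.1736 + 0.8·0.1646 + 0.3·0.6617; P(genus P) ≈ 0.0500, P(genus Q) ≈ 0.3789, P(genus R) ≈ 0.5711

0.571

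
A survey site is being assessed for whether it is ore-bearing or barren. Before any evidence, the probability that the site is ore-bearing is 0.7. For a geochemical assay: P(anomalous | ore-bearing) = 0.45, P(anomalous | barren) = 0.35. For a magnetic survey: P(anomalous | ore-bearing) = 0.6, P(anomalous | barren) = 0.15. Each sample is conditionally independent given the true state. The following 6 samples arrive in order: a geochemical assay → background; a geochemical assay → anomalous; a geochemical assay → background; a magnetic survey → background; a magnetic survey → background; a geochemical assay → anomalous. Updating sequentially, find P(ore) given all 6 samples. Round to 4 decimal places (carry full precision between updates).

Apply Bayes' rule sequentially, carrying P(ore) forward.
After a geochemical assay='background': P(ore) = 0.55·0.7000 / (0.55·0.7000 + 0.65·0.3000) ≈ 0.6638
After a geochemical assay='anomalous': P(ore) = 0.45·0.6638 / (0.45·0.6638 + 0.35·0.3362) ≈ 0.7174
After a geochemical assay='background': P(ore) = 0.55·0.7174 / (0.55·0.7174 + 0.65·0.2826) ≈ 0.6823
After a magnetic survey='background': P(ore) = 0.4·0.6823 / (0.4·0.6823 + 0.85·0.3177) ≈ 0.5027
After a magnetic survey='background': P(ore) = 0.4·0.5027 / (0.4·0.5027 + 0.85·0.4973) ≈ 0.3223
After a geochemical assay='anomalous': P(ore) = 0.45·0.3223 / (0.45·0.3223 + 0.35·0.6777) ≈ 0.3795

0.3795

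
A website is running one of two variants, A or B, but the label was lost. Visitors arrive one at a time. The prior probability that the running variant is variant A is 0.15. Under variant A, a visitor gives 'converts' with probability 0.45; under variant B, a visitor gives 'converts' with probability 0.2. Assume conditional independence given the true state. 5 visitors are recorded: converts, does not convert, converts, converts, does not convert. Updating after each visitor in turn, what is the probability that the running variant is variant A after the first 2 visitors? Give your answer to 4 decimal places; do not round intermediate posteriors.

After 'converts': P(A) = 0.45·0.1500 / (0.45·0.1500 + 0.2·0.8500) ≈ 0.2842
After 'does not convert': P(A) = 0.55·0.2842 / (0.55·0.2842 + 0.8·0.7158) ≈ 0.2144

0.2144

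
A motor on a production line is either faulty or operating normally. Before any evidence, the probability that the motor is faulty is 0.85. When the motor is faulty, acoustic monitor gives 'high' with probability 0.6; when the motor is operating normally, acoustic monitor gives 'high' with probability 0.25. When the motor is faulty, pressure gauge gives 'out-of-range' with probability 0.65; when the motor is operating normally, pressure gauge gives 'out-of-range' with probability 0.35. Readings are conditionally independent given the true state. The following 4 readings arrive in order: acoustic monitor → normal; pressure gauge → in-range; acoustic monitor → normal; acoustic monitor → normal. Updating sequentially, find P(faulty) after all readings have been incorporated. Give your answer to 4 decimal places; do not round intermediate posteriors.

After acoustic monitor='normal': P(faulty) = 0.4·0.8500 / (0.4·0.8500 + 0.75·0.1500) ≈ 0.7514
After pressure gauge='in-range': P(faulty) = 0.35·0.7514 / (0.35·0.7514 + 0.65·0.2486) ≈ 0.6194
After acoustic monitor='normal': P(faulty) = 0.4·0.6194 / (0.4·0.6194 + 0.75·0.3806) ≈ 0.4646
After acoustic monitor='normal': P(faulty) = 0.4·0.4646 / (0.4·0.4646 + 0.75·0.5354) ≈ 0.3164

0.3164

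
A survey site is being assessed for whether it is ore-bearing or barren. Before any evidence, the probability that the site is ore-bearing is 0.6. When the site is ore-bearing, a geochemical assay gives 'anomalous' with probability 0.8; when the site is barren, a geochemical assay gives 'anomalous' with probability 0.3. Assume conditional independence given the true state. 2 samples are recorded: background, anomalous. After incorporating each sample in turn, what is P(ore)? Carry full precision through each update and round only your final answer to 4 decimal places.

After 'background': P(ore) = 0.2·0.6000 / (0.2·0.6000 + 0.7·0.4000) ≈ 0.3000
After 'anomalous': P(ore) = 0.8·0.3000 / (0.8·0.3000 + 0.3·0.7000) ≈ 0.5333

0.5333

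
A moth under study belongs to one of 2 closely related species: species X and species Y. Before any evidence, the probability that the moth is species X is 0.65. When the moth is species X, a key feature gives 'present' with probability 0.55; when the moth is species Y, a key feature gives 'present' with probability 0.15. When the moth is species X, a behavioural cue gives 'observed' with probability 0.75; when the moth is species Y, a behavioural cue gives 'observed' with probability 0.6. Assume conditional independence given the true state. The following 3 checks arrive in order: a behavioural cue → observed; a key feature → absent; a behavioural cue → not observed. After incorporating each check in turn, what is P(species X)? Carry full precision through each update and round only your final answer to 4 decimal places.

0.4344

After a behavioural cue='observed': P(species X) = 0.75·0.6500 / (0.75·0.6500 + 0.6·0.3500) ≈ 0.6989
After a key feature='absent': P(species X) = 0.45·0.6989 / (0.45·0.6989 + 0.85·0.3011) ≈ 0.5514
After a behavioural cue='not observed': P(species X) = 0.25·0.5514 / (0.25·0.5514 + 0.4·0.4486) ≈ 0.4344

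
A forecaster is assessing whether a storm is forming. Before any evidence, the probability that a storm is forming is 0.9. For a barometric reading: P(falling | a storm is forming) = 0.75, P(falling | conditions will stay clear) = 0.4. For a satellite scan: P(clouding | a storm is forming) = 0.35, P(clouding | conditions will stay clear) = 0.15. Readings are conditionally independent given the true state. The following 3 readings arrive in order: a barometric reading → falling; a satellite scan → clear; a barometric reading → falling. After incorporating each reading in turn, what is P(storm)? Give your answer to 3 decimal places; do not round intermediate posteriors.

After a barometric reading='falling': P(storm) = 0.75·0.9000 / (0.75·0.9000 + 0.4·0.1000) ≈ 0.9441
After a satellite scan='clear': P(storm) = 0.65·0.9441 / (0.65·0.9441 + 0.85·0.0559) ≈ 0.9281
After a barometric reading='falling': P(storm) = 0.75·0.9281 / (0.75·0.9281 + 0.4·0.0719) ≈ 0.9603

0.960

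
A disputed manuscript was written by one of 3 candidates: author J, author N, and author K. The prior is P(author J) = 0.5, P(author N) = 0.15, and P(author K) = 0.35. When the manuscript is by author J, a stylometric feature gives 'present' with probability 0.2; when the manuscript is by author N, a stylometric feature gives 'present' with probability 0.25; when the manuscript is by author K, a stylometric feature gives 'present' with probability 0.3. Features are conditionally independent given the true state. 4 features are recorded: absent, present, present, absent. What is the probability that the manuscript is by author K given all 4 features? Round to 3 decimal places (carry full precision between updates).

0.461

After 'absent': normaliser = 0.8·0.5000 + 0.75·0.1500 + 0.7·0.3500; P(author J) ≈ 0.5281, P(author N) ≈ 0.1485, P(author K) ≈ 0.3234
After 'present': normaliser = 0.2·0.5281 + 0.25·0.1485 + 0.3·0.3234; P(author J) ≈ 0.4405, P(author N) ≈ 0.1549, P(author K) ≈ 0.4047
After 'present': normaliser = 0.2·0.4405 + 0.25·0.1549 + 0.3·0.4047; P(author J) ≈ 0.3549, P(author N) ≈ 0.1560, P(author K) ≈ 0.4891
After 'absent': normaliser = 0.8·0.3549 + 0.75·0.1560 + 0.7·0.4891; P(author J) ≈ 0.3820, P(author N) ≈ 0.1574, P(author K) ≈ 0.4606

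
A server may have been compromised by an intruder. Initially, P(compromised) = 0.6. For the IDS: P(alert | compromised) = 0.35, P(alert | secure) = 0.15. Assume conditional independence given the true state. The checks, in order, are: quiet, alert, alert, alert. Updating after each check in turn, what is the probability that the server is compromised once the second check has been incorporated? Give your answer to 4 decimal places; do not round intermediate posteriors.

After 'quiet': P(compromised) = 0.65·0.6000 / (0.65·0.6000 + 0.85·0.4000) ≈ 0.5342
After 'alert': P(compromised) = 0.35·0.5342 / (0.35·0.5342 + 0.15·0.4658) ≈ 0.7280

0.7280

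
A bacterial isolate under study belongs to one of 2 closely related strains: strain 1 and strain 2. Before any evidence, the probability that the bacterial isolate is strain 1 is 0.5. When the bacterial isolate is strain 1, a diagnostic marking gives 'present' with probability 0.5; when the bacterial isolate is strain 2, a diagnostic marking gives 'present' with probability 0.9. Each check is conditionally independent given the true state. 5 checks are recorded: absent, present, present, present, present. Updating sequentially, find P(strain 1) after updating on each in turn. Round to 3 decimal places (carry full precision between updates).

0.323

Apply Bayes' rule sequentially, carrying P(strain 1) forward.
After 'absent': P(strain 1) = 0.5·0.5000 / (0.5·0.5000 + 0.1·0.5000) ≈ 0.8333
After 'present': P(strain 1) = 0.5·0.8333 / (0.5·0.8333 + 0.9·0.1667) ≈ 0.7353
After 'present': P(strain 1) = 0.5·0.7353 / (0.5·0.7353 + 0.9·0.2647) ≈ 0.6068
After 'present': P(strain 1) = 0.5·0.6068 / (0.5·0.6068 + 0.9·0.3932) ≈ 0.4616
After 'present': P(strain 1) = 0.5·0.4616 / (0.5·0.4616 + 0.9·0.5384) ≈ 0.3226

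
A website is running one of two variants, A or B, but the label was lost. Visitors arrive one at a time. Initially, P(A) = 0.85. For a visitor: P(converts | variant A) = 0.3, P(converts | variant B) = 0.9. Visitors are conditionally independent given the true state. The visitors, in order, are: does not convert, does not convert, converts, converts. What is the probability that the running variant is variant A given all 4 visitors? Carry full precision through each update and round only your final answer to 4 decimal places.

After 'does not convert': P(A) = 0.7·0.8500 / (0.7·0.8500 + 0.1·0.1500) ≈ 0.9754
After 'does not convert': P(A) = 0.7·0.9754 / (0.7·0.9754 + 0.1·0.0246) ≈ 0.9964
After 'converts': P(A) = 0.3·0.9964 / (0.3·0.9964 + 0.9·0.0036) ≈ 0.9893
After 'converts': P(A) = 0.3·0.9893 / (0.3·0.9893 + 0.9·0.0107) ≈ 0.9686

0.9686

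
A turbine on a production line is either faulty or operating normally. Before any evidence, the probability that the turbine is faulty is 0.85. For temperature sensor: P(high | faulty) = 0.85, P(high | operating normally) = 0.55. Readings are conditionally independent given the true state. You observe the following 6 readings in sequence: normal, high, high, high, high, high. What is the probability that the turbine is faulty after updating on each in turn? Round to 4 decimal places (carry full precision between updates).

After 'normal': P(faulty) = 0.15·0.8500 / (0.15·0.8500 + 0.45·0.1500) ≈ 0.6538
After 'high': P(faulty) = 0.85·0.6538 / (0.85·0.6538 + 0.55·0.3462) ≈ 0.7448
After 'high': P(faulty) = 0.85·0.7448 / (0.85·0.7448 + 0.55·0.2552) ≈ 0.8186
After 'high': P(faulty) = 0.85·0.8186 / (0.85·0.8186 + 0.55·0.1814) ≈ 0.8746
After 'high': P(faulty) = 0.85·0.8746 / (0.85·0.8746 + 0.55·0.1254) ≈ 0.9151
After 'high': P(faulty) = 0.85·0.9151 / (0.85·0.9151 + 0.55·0.0849) ≈ 0.9434

0.9434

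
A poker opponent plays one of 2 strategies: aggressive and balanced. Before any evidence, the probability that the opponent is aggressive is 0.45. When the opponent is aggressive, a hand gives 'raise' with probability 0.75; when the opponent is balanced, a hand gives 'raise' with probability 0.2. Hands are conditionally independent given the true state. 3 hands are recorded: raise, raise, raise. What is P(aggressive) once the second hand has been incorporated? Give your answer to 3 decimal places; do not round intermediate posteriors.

After 'raise': P(aggressive) = 0.75·0.4500 / (0.75·0.4500 + 0.2·0.5500) ≈ 0.7542
After 'raise': P(aggressive) = 0.75·0.7542 / (0.75·0.7542 + 0.2·0.2458) ≈ 0.9200

0.920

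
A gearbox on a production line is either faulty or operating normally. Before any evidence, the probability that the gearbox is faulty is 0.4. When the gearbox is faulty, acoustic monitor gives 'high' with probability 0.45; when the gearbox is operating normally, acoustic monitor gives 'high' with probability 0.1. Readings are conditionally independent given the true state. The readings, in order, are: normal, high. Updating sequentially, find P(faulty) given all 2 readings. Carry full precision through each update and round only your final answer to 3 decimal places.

0.647

Each posterior becomes the prior for the next update.
After 'normal': P(faulty) = 0.55·0.4000 / (0.55·0.4000 + 0.9·0.6000) ≈ 0.2895
After 'high': P(faulty) = 0.45·0.2895 / (0.45·0.2895 + 0.1·0.7105) ≈ 0.6471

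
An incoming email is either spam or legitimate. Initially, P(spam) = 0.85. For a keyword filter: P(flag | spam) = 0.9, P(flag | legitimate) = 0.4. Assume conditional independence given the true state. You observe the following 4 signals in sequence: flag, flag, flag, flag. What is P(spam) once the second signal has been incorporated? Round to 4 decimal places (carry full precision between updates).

0.9663

Each posterior becomes the prior for the next update.
After 'flag': P(spam) = 0.9·0.8500 / (0.9·0.8500 + 0.4·0.1500) ≈ 0.9273
After 'flag': P(spam) = 0.9·0.9273 / (0.9·0.9273 + 0.4·0.0727) ≈ 0.9663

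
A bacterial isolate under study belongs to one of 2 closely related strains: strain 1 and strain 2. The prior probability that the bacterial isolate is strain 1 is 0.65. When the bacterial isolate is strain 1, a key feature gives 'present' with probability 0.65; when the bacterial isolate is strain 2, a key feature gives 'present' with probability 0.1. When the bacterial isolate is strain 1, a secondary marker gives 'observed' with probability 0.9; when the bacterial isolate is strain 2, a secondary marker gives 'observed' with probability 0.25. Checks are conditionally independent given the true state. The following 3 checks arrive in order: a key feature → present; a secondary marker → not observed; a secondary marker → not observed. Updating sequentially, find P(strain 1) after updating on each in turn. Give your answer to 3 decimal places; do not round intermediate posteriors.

0.177

Each posterior becomes the prior for the next update.
After a key feature='present': P(strain 1) = 0.65·0.6500 / (0.65·0.6500 + 0.1·0.3500) ≈ 0.9235
After a secondary marker='not observed': P(strain 1) = 0.1·0.9235 / (0.1·0.9235 + 0.75·0.0765) ≈ 0.6168
After a secondary marker='not observed': P(strain 1) = 0.1·0.6168 / (0.1·0.6168 + 0.75·0.3832) ≈ 0.1767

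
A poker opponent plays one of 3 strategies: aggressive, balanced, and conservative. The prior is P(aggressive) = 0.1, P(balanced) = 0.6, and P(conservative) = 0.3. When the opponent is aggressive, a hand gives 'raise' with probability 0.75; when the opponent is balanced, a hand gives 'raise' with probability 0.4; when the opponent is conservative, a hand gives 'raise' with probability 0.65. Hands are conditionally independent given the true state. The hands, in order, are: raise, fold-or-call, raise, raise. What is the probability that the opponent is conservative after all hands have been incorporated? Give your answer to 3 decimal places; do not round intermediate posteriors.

After 'raise': normaliser = 0.75·0.1000 + 0.4·0.6000 + 0.65·0.3000; P(aggressive) ≈ 0.1471, P(balanced) ≈ 0.4706, P(conservative) ≈ 0.3824
After 'fold-or-call': normaliser = 0.25·0.1471 + 0.6·0.4706 + 0.35·0.3824; P(aggressive) ≈ 0.0812, P(balanced) ≈ 0.6234, P(conservative) ≈ 0.2955
After 'raise': normaliser = 0.75·0.0812 + 0.4·0.6234 + 0.65·0.2955; P(aggressive) ≈ 0.1212, P(balanced) ≈ 0.4964, P(conservative) ≈ 0.3824
After 'raise': normaliser = 0.75·0.1212 + 0.4·0.4964 + 0.65·0.3824; P(aggressive) ≈ 0.1690, P(balanced) ≈ 0.3691, P(conservative) ≈ 0.4619

0.462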